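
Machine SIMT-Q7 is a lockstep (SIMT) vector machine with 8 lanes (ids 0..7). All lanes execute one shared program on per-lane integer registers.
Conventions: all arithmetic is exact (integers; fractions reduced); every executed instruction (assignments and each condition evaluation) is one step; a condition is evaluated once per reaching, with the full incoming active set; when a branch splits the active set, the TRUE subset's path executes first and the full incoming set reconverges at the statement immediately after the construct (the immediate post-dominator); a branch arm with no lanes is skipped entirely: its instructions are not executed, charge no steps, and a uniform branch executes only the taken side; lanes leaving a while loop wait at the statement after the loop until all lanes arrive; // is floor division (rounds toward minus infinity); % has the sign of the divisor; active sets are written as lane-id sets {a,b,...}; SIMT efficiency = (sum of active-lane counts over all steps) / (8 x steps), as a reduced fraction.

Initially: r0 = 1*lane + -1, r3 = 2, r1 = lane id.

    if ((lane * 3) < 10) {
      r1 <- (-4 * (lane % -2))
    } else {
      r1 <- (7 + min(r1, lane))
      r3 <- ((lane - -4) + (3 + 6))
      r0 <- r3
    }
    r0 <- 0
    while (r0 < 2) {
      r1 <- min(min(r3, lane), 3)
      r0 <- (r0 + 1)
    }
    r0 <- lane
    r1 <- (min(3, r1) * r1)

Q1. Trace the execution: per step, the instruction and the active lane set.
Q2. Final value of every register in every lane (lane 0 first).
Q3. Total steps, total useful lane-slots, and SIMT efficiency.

step 0: eval ((lane * 3) < 10)       {0,1,2,3,4,5,6,7}
step 1: r1 <- (-4 * (lane % -2))     {0,1,2,3}
step 2: r1 <- (7 + min(r1, lane))    {4,5,6,7}
step 3: r3 <- ((lane - -4) + (3 + 6)) {4,5,6,7}
step 4: r0 <- r3                     {4,5,6,7}
step 5: r0 <- 0                      {0,1,2,3,4,5,6,7}
step 6: eval (r0 < 2)                {0,1,2,3,4,5,6,7}
step 7: r1 <- min(min(r3, lane), 3)  {0,1,2,3,4,5,6,7}
step 8: r0 <- (r0 + 1)               {0,1,2,3,4,5,6,7}
step 9: eval (r0 < 2)                {0,1,2,3,4,5,6,7}
step 10: r1 <- min(min(r3, lane), 3)  {0,1,2,3,4,5,6,7}
step 11: r0 <- (r0 + 1)               {0,1,2,3,4,5,6,7}
step 12: eval (r0 < 2)                {0,1,2,3,4,5,6,7}
step 13: r0 <- lane                   {0,1,2,3,4,5,6,7}
step 14: r1 <- (min(3, r1) * r1)      {0,1,2,3,4,5,6,7}

Answer: 15 steps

r0: 0,1,2,3,4,5,6,7
r3: 2,2,2,2,17,18,19,20
r1: 0,1,4,4,9,9,9,9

steps = 15; useful = 104; efficiency = 104/120 = 13/15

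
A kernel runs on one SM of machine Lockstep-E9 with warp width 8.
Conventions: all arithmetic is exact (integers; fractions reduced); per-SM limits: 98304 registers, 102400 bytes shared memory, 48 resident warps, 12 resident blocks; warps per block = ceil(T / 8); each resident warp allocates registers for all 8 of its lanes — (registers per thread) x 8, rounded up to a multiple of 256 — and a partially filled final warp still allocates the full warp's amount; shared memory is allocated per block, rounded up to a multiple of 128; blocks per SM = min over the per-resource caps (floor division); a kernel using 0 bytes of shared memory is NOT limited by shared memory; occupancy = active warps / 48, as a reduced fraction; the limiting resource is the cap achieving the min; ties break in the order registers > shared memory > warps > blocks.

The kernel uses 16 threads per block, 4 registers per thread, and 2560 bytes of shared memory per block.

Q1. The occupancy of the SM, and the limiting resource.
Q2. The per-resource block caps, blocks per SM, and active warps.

Answer: occupancy 1/2, limited by blocks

registers: 192 blocks
shared memory: 40 blocks
warps: 24 blocks
blocks: 12 blocks

Answer: 12 blocks, 24 active warps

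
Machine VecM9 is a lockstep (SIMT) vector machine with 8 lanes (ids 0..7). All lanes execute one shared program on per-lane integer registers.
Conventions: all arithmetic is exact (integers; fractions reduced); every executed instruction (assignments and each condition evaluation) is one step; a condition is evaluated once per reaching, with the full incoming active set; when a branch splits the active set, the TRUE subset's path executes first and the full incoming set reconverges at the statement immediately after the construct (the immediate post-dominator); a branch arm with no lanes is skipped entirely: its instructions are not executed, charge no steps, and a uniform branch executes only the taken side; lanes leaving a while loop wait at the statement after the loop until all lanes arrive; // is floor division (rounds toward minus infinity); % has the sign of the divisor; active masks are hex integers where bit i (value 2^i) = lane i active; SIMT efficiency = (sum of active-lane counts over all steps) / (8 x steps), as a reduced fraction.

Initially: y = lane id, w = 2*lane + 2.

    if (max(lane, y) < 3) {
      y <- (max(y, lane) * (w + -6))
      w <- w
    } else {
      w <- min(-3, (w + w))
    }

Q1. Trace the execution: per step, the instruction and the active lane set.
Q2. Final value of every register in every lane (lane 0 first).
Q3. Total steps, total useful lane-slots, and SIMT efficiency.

step 0: eval (max(lane, y) < 3)      0xff
step 1: y <- (max(y, lane) * (w + -6)) 0x07
step 2: w <- w                       0x07
step 3: w <- min(-3, (w + w))        0xf8

Answer: 4 steps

y: 0,-2,0,3,4,5,6,7
w: 2,4,6,-3,-3,-3,-3,-3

steps = 4; useful = 19; efficiency = 19/32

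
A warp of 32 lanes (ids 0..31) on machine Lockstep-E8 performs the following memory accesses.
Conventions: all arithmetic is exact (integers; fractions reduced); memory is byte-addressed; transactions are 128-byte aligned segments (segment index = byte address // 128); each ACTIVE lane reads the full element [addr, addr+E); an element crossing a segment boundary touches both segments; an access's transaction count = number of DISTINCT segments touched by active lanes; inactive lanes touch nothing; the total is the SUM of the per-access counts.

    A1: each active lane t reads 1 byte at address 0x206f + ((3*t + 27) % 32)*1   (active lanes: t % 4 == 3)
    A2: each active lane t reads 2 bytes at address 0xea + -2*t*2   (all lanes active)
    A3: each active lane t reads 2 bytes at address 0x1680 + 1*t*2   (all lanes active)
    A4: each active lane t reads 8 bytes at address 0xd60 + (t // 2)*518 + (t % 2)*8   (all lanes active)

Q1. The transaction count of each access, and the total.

A1: 2 transactions
A2: 2 transactions
A3: 1 transaction
A4: 19 transactions

Answer: 2,2,1,19; total 24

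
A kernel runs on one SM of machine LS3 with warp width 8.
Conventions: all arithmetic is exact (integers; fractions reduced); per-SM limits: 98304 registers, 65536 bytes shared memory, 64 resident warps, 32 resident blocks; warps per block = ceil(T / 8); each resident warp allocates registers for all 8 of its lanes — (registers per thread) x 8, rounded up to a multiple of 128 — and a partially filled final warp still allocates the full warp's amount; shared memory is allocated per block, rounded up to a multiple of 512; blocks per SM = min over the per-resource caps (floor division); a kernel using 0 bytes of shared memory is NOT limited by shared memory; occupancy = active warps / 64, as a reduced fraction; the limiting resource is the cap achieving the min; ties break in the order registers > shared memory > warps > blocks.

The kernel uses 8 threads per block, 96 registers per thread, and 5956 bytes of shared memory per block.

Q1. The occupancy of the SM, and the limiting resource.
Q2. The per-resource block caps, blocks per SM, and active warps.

Answer: occupancy 5/32, limited by shared memory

registers: 128 blocks
shared memory: 10 blocks
warps: 64 blocks
blocks: 32 blocks

Answer: 10 blocks, 10 active warps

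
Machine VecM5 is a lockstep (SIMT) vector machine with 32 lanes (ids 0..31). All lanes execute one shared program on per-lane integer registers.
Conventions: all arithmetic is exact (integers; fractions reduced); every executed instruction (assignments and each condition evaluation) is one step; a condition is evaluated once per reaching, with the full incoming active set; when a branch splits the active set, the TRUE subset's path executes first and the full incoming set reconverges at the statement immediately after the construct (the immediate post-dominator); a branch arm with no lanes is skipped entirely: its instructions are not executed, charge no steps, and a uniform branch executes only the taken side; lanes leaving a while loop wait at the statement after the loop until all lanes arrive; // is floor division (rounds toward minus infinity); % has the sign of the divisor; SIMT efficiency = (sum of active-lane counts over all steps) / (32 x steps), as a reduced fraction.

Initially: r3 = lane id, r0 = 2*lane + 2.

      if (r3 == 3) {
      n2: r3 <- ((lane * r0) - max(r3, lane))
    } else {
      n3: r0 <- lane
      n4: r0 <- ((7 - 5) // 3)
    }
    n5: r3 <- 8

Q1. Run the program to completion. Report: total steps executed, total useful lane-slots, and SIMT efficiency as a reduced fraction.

Answer: 5 steps, 127 useful, 127/160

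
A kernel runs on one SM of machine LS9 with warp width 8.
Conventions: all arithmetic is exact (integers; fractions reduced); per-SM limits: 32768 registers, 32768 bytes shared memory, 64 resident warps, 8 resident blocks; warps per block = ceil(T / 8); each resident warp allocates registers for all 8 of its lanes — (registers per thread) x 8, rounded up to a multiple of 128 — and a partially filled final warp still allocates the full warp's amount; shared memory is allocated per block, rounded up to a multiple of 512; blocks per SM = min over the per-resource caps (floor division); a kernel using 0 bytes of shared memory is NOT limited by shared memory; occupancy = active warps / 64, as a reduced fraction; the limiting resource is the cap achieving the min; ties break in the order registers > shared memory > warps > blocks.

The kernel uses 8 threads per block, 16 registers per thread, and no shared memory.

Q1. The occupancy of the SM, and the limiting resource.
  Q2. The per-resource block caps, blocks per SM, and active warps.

Answer: occupancy 1/8, limited by blocks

registers: 256 blocks
shared memory: no limit (kernel uses none)
warps: 64 blocks
blocks: 8 blocks

Answer: 8 blocks, 8 active warps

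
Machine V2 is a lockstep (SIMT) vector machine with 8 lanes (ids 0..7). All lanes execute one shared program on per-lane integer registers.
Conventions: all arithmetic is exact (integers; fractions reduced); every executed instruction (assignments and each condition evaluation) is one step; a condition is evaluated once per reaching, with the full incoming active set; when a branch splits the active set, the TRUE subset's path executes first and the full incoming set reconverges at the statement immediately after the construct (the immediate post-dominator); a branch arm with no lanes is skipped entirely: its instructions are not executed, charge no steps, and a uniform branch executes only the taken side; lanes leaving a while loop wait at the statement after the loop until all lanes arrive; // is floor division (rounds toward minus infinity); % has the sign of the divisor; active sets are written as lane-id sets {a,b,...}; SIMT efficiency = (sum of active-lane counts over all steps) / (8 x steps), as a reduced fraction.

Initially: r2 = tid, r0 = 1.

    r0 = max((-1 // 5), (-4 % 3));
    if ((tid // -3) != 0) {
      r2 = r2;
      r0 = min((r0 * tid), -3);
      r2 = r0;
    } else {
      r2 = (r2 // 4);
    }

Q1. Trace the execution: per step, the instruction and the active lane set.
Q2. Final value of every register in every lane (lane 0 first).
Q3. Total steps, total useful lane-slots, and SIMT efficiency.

step 0: r0 <- max((-1 // 5), (-4 % 3)) {0,1,2,3,4,5,6,7}
step 1: eval ((tid // -3) != 0)      {0,1,2,3,4,5,6,7}
step 2: r2 <- r2                     {1,2,3,4,5,6,7}
step 3: r0 <- min((r0 * tid), -3)    {1,2,3,4,5,6,7}
step 4: r2 <- r0                     {1,2,3,4,5,6,7}
step 5: r2 <- (r2 // 4)              {0}

Answer: 6 steps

r2: 0,-3,-3,-3,-3,-3,-3,-3
r0: 2,-3,-3,-3,-3,-3,-3,-3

steps = 6; useful = 38; efficiency = 38/48 = 19/24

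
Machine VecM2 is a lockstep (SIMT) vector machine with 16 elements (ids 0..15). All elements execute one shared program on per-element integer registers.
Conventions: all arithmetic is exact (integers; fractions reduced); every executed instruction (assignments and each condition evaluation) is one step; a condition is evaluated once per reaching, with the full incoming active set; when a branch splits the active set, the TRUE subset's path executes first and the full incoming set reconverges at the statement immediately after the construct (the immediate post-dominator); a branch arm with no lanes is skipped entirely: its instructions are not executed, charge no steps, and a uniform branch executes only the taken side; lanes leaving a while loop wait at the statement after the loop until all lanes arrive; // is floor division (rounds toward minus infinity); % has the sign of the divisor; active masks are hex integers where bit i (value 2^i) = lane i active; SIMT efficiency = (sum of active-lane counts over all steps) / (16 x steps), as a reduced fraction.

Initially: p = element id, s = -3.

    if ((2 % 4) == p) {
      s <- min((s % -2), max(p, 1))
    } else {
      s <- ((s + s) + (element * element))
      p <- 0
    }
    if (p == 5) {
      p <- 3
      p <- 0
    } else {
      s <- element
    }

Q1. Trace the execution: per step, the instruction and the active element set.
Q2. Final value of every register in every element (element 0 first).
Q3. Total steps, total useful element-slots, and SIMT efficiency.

step 0: eval ((2 % 4) == p)          0xffff
step 1: s <- min((s % -2), max(p, 1)) 0x0004
step 2: s <- ((s + s) + (element * element)) 0xfffb
step 3: p <- 0                       0xfffb
step 4: eval (p == 5)                0xffff
step 5: s <- element                 0xffff

Answer: 6 steps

p: 0,0,2,0,0,0,0,0,0,0,0,0,0,0,0,0
s: 0,1,2,3,4,5,6,7,8,9,10,11,12,13,14,15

steps = 6; useful = 79; efficiency = 79/96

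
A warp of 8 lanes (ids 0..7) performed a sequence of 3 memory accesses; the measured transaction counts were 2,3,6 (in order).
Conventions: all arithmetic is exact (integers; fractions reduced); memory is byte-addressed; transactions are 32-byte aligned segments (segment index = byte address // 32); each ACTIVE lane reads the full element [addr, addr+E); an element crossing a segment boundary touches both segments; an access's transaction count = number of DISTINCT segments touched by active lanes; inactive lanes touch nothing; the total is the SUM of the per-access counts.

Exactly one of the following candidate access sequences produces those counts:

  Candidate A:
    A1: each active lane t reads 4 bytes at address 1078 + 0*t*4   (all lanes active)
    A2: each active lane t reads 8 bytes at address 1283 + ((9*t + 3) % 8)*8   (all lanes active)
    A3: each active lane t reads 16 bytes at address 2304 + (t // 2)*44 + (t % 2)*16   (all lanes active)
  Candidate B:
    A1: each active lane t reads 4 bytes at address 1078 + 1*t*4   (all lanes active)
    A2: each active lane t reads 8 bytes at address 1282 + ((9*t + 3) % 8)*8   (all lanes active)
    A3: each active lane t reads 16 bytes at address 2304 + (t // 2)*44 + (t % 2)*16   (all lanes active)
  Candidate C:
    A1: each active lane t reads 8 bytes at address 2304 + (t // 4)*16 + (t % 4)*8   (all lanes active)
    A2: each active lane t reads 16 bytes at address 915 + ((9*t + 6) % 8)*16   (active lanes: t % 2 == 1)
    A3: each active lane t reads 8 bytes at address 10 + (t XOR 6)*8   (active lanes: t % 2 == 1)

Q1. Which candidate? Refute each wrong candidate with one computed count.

A: A1 gives 1 transaction, not 2
C: A2 gives 4 transactions, not 3
B: all counts match (2,3,6)

Answer: B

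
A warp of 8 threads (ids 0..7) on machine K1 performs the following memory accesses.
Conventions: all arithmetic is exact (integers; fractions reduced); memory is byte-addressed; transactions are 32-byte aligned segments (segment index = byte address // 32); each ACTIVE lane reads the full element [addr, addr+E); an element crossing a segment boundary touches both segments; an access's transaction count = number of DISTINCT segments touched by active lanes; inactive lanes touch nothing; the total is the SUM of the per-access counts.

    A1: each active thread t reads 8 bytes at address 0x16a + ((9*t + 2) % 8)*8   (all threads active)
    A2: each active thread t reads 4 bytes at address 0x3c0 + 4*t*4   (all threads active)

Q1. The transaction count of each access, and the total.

A1: 3 transactions
A2: 4 transactions

Answer: 3,4; total 7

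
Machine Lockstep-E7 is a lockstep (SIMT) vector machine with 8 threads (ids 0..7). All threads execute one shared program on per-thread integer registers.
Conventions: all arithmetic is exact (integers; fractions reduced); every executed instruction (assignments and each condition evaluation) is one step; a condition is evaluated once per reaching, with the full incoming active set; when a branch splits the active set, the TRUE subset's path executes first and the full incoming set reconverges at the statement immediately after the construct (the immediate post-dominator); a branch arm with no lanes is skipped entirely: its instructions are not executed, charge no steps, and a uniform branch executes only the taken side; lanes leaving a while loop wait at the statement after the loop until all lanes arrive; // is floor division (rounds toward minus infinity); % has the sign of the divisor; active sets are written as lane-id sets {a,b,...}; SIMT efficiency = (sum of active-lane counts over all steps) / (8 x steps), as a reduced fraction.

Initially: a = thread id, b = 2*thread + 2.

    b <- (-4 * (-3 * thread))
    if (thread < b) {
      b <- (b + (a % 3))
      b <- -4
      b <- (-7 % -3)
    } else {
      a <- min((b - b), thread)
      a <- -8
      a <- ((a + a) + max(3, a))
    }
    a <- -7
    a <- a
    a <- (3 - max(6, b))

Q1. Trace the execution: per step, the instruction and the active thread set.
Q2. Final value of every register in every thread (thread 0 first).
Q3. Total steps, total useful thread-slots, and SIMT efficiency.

step 0: b <- (-4 * (-3 * thread))    {0,1,2,3,4,5,6,7}
step 1: eval (thread < b)            {0,1,2,3,4,5,6,7}
step 2: b <- (b + (a % 3))           {1,2,3,4,5,6,7}
step 3: b <- -4                      {1,2,3,4,5,6,7}
step 4: b <- (-7 % -3)               {1,2,3,4,5,6,7}
step 5: a <- min((b - b), thread)    {0}
step 6: a <- -8                      {0}
step 7: a <- ((a + a) + max(3, a))   {0}
step 8: a <- -7                      {0,1,2,3,4,5,6,7}
step 9: a <- a                       {0,1,2,3,4,5,6,7}
step 10: a <- (3 - max(6, b))         {0,1,2,3,4,5,6,7}

Answer: 11 steps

a: -3,-3,-3,-3,-3,-3,-3,-3
b: 0,-1,-1,-1,-1,-1,-1,-1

steps = 11; useful = 64; efficiency = 64/88 = 8/11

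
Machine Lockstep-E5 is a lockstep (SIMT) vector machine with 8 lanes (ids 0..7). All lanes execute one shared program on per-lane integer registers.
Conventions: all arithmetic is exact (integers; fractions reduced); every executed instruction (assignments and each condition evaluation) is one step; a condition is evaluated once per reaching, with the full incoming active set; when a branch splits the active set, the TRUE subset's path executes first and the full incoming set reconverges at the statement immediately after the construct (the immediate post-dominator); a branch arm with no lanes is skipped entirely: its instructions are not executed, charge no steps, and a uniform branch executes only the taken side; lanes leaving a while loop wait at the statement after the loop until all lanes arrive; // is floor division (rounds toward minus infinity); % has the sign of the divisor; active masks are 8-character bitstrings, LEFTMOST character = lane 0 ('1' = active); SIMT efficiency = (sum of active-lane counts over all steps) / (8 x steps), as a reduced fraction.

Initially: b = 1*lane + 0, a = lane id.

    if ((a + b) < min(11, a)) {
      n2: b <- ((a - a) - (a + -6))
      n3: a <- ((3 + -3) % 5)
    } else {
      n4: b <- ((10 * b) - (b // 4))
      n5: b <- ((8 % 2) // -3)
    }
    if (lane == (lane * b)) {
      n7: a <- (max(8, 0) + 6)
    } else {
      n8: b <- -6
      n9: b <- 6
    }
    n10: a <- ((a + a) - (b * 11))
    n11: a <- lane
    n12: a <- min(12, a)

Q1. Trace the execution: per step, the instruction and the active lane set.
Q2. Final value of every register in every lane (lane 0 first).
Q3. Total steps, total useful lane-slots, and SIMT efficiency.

step 0: eval ((a + b) < min(11, a))  11111111
step 1: b <- ((10 * b) - (b // 4))   11111111
step 2: b <- ((8 % 2) // -3)         11111111
step 3: eval (lane == (lane * b))    11111111
step 4: a <- (max(8, 0) + 6)         10000000
step 5: b <- -6                      01111111
step 6: b <- 6                       01111111
step 7: a <- ((a + a) - (b * 11))    11111111
step 8: a <- lane                    11111111
step 9: a <- min(12, a)              11111111

Answer: 10 steps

b: 0,6,6,6,6,6,6,6
a: 0,1,2,3,4,5,6,7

steps = 10; useful = 71; efficiency = 71/80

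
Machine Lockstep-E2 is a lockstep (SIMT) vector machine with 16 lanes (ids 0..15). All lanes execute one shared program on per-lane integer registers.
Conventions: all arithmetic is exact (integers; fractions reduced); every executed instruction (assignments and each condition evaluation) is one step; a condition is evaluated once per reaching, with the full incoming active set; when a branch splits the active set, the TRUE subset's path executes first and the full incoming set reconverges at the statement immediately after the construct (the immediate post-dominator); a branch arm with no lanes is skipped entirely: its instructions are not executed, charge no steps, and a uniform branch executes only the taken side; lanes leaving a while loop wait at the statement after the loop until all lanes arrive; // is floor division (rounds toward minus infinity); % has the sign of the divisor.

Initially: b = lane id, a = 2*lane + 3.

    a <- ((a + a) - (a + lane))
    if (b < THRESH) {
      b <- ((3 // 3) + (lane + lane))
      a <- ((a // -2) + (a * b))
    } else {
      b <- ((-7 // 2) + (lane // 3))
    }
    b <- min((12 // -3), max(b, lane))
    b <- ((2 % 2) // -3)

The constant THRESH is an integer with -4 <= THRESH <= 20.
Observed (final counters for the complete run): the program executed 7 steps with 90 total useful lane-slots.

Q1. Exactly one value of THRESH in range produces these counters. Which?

Answer: THRESH = 10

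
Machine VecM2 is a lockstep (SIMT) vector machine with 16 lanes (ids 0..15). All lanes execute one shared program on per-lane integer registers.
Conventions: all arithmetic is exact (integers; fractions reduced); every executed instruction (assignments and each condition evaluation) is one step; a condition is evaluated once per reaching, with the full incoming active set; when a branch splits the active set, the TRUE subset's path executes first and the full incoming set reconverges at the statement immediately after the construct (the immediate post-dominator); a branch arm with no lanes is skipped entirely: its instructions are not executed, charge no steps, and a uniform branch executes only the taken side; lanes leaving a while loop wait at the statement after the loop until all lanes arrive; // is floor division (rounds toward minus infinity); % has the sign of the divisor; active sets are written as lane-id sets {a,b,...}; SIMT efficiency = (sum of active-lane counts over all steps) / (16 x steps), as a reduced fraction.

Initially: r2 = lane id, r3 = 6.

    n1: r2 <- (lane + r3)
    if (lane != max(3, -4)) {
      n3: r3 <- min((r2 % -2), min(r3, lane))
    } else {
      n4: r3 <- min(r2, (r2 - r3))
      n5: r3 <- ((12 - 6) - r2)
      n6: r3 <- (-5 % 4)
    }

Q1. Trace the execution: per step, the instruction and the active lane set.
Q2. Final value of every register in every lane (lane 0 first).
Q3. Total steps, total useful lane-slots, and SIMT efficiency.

step 0: r2 <- (lane + r3)            {0,1,2,3,4,5,6,7,8,9,10,11,12,13,14,15}
step 1: eval (lane != max(3, -4))    {0,1,2,3,4,5,6,7,8,9,10,11,12,13,14,15}
step 2: r3 <- min((r2 % -2), min(r3, lane)) {0,1,2,4,5,6,7,8,9,10,11,12,13,14,15}
step 3: r3 <- min(r2, (r2 - r3))     {3}
step 4: r3 <- ((12 - 6) - r2)        {3}
step 5: r3 <- (-5 % 4)               {3}

Answer: 6 steps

r2: 6,7,8,9,10,11,12,13,14,15,16,17,18,19,20,21
r3: 0,-1,0,3,0,-1,0,-1,0,-1,0,-1,0,-1,0,-1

steps = 6; useful = 50; efficiency = 50/96 = 25/48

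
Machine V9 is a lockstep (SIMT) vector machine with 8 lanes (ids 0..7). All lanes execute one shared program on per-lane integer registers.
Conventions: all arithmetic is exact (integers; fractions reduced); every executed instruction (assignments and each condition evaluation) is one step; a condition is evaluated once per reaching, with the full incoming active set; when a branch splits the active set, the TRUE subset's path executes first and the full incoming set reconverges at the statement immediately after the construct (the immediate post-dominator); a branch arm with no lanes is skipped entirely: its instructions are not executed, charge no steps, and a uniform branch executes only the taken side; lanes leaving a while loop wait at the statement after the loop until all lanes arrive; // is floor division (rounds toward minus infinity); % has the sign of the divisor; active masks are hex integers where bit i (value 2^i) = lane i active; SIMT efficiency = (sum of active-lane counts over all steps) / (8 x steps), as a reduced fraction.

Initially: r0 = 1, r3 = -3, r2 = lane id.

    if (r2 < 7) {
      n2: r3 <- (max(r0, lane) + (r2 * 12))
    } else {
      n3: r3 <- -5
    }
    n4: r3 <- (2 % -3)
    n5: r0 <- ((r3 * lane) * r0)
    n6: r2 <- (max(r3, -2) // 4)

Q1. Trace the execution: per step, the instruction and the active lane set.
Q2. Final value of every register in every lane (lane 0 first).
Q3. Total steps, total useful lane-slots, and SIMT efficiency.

step 0: eval (r2 < 7)                0xff
step 1: r3 <- (max(r0, lane) + (r2 * 12)) 0x7f
step 2: r3 <- -5                     0x80
step 3: r3 <- (2 % -3)               0xff
step 4: r0 <- ((r3 * lane) * r0)     0xff
step 5: r2 <- (max(r3, -2) // 4)     0xff

Answer: 6 steps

r0: 0,-1,-2,-3,-4,-5,-6,-7
r3: -1,-1,-1,-1,-1,-1,-1,-1
r2: -1,-1,-1,-1,-1,-1,-1,-1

steps = 6; useful = 40; efficiency = 40/48 = 5/6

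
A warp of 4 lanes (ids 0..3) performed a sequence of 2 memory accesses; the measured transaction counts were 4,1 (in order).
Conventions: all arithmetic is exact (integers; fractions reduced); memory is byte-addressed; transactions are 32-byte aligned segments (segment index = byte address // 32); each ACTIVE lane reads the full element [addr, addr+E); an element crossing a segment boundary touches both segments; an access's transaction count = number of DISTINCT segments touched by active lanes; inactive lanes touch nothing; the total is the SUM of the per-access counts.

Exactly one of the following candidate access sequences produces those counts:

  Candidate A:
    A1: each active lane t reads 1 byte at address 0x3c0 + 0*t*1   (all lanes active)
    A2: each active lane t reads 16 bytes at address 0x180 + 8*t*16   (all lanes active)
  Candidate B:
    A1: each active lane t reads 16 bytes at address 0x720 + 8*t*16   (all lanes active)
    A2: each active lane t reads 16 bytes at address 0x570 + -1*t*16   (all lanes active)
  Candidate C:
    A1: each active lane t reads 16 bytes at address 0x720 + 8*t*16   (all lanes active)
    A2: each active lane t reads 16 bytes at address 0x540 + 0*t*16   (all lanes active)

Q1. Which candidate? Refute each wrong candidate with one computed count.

A: A1 gives 1 transaction, not 4
B: A2 gives 2 transactions, not 1
C: all counts match (4,1)

Answer: C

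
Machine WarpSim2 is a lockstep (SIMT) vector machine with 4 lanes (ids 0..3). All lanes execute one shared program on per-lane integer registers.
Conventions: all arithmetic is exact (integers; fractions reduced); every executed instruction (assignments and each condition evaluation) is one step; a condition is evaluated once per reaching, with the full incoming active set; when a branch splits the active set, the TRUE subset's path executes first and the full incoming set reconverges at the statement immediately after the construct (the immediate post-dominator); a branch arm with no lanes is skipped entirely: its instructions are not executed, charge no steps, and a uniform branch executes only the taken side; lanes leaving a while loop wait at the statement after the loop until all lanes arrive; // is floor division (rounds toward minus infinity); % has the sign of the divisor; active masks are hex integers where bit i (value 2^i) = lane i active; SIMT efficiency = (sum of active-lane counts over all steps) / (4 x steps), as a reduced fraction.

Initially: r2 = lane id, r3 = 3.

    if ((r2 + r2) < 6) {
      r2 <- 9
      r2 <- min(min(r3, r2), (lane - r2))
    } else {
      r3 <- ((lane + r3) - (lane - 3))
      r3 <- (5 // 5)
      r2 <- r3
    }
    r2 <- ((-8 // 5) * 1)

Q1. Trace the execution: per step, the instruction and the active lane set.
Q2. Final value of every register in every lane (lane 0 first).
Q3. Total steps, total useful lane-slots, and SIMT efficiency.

step 0: eval ((r2 + r2) < 6)         0xf
step 1: r2 <- 9                      0x7
step 2: r2 <- min(min(r3, r2), (lane - r2)) 0x7
step 3: r3 <- ((lane + r3) - (lane - 3)) 0x8
step 4: r3 <- (5 // 5)               0x8
step 5: r2 <- r3                     0x8
step 6: r2 <- ((-8 // 5) * 1)        0xf

Answer: 7 steps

r2: -2,-2,-2,-2
r3: 3,3,3,1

steps = 7; useful = 17; efficiency = 17/28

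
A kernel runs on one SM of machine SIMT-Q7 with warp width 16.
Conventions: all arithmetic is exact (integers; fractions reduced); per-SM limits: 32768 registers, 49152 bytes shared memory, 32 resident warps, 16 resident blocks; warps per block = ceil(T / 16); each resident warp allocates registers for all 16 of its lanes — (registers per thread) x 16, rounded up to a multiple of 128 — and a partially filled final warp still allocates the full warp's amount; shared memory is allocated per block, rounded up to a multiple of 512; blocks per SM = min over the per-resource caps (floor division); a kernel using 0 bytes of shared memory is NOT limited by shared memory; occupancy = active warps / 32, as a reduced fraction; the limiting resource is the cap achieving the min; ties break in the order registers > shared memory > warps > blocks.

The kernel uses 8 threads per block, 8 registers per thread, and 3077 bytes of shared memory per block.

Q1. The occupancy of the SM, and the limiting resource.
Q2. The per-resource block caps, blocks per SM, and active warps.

Answer: occupancy 13/32, limited by shared memory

registers: 256 blocks
shared memory: 13 blocks
warps: 32 blocks
blocks: 16 blocks

Answer: 13 blocks, 13 active warps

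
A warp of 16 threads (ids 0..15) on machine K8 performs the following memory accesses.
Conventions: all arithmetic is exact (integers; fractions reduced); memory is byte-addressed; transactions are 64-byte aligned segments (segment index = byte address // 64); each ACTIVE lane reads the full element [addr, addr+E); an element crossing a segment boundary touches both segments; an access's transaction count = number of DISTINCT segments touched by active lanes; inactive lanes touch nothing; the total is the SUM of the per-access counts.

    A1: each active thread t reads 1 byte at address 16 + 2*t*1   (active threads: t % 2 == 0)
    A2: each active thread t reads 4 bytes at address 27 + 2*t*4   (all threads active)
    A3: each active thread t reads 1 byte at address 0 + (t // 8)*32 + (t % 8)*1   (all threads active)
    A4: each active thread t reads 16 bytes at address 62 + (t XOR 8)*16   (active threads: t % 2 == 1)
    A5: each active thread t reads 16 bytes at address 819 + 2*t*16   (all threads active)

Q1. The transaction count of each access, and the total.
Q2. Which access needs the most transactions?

A1: 1 transaction
A2: 3 transactions
A3: 1 transaction
A4: 4 transactions
A5: 9 transactions

Answer: 1,3,1,4,9; total 18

Answer: A5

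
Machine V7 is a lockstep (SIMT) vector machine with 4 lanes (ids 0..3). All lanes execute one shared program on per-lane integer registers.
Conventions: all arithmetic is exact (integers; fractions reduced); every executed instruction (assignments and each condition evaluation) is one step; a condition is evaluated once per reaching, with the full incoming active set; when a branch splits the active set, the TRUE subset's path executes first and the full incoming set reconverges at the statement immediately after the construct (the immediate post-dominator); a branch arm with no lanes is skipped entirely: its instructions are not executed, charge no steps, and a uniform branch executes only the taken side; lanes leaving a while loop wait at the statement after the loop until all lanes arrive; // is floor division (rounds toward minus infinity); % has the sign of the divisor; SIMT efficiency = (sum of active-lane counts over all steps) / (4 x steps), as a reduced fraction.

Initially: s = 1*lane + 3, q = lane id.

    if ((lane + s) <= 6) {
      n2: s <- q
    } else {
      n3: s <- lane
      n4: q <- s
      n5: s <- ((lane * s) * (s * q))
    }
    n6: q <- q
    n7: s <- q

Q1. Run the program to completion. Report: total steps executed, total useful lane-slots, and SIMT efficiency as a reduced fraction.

Answer: 7 steps, 20 useful, 5/7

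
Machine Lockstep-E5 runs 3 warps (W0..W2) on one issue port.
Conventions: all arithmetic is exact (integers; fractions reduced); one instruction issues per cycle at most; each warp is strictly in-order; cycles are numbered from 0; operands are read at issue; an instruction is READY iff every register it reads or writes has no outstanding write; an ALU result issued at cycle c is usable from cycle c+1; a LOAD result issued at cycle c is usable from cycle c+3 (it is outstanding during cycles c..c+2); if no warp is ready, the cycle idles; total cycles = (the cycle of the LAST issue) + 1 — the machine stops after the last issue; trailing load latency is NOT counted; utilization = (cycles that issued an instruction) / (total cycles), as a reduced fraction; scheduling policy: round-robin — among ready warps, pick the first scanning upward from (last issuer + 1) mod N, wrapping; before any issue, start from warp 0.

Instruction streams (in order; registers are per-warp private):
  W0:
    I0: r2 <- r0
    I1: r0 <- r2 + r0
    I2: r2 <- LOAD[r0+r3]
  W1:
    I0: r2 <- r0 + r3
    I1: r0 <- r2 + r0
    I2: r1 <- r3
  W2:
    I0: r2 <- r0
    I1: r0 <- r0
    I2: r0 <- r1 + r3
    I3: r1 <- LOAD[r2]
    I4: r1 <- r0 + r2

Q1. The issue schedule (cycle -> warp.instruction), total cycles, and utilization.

cycle 0: W0.I0
cycle 1: W1.I0
cycle 2: W2.I0
cycle 3: W0.I1
cycle 4: W1.I1
cycle 5: W2.I1
cycle 6: W0.I2
cycle 7: W1.I2
cycle 8: W2.I2
cycle 9: W2.I3
cycle 10: idle
cycle 11: idle
cycle 12: W2.I4

Answer: 13 cycles, utilization 11/13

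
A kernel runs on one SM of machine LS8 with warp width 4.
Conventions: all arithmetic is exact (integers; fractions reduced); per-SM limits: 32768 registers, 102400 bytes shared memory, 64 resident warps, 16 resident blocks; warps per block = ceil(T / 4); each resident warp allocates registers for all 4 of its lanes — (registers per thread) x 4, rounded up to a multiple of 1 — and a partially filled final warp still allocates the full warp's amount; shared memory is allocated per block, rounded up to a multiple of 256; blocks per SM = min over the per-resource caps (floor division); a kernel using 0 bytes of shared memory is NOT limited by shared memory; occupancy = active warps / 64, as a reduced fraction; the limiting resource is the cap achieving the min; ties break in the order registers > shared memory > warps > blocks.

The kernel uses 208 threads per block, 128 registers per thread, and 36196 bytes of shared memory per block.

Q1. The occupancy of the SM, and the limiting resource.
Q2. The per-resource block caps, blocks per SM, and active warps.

Answer: occupancy 13/16, limited by registers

registers: 1 block
shared memory: 2 blocks
warps: 1 block
blocks: 16 blocks

Answer: 1 block, 52 active warps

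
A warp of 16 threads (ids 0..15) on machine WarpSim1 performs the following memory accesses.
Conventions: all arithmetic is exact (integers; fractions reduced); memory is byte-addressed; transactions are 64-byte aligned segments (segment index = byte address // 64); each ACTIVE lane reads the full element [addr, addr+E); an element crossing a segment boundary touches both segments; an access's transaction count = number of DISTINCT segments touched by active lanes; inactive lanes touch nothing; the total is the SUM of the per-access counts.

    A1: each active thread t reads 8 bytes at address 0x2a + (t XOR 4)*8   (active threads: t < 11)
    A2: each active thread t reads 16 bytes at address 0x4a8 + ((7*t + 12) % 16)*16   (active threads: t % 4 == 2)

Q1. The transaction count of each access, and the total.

A1: 3 transactions
A2: 4 transactions

Answer: 3,4; total 7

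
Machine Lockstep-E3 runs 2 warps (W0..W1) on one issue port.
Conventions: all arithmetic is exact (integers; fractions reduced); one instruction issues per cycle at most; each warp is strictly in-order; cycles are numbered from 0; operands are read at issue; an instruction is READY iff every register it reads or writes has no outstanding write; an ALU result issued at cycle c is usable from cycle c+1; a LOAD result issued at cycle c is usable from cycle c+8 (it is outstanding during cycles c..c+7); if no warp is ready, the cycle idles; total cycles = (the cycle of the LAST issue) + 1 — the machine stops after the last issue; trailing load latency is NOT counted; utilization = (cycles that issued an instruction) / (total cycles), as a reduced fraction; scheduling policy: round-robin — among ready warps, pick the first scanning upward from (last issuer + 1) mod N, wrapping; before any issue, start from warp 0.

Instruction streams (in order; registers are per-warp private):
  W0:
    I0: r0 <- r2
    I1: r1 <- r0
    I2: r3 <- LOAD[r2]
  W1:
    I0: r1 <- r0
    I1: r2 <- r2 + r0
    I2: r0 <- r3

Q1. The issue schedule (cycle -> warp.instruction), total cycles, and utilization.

cycle 0: W0.I0
cycle 1: W1.I0
cycle 2: W0.I1
cycle 3: W1.I1
cycle 4: W0.I2
cycle 5: W1.I2

Answer: 6 cycles, utilization 1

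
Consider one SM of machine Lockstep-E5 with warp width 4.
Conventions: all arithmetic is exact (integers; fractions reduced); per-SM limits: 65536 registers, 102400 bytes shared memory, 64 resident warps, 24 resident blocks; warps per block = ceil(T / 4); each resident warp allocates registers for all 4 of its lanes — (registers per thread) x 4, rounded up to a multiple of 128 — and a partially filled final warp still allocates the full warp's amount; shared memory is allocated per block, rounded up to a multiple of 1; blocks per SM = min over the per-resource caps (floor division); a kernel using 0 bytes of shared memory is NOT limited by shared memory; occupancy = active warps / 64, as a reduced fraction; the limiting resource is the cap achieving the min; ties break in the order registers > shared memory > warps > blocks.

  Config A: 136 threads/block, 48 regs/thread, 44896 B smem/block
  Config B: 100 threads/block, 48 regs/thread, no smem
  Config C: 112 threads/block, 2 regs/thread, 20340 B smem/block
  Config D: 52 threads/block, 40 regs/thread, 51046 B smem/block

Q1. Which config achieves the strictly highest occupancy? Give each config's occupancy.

occupancies: A 17/32, B 25/32, C 7/8, D 13/32

Answer: C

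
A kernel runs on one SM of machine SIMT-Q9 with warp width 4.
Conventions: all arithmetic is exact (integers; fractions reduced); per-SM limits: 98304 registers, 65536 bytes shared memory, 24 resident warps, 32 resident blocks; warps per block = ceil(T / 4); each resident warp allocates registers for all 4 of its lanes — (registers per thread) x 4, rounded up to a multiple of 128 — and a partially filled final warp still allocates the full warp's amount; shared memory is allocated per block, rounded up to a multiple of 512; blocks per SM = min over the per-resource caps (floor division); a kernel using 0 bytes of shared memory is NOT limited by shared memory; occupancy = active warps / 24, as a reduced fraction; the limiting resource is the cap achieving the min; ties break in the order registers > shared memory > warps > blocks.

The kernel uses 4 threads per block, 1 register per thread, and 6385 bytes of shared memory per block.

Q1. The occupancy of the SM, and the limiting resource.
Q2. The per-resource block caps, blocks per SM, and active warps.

Answer: occupancy 3/8, limited by shared memory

registers: 768 blocks
shared memory: 9 blocks
warps: 24 blocks
blocks: 32 blocks

Answer: 9 blocks, 9 active warps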